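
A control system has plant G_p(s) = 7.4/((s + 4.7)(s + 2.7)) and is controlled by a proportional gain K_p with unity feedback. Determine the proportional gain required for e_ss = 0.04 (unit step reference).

K_p = 41.2

The loop is type 0, so e_ss(step) = 1/(1 + K_pos) with K_pos = K_p·G_p(0).
G_p(0) = 0.5831. Require 1/(1 + K_p·0.5831) = 0.04, so 1 + 0.5831·K_p = 25.
K_p = (25 − 1)/0.5831 = 41.2.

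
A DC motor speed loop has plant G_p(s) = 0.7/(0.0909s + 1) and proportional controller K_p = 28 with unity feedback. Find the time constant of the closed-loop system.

Closed loop: T(s) = K_p·G_p/(1+K_p·G_p) = 19.6/(0.0909s + 1 + 19.6), with pole at s = −(1 + 19.6)/0.0909 = −226.6.
Closed-loop time constant τ = 1/226.6 = 0.00441 s.

τ = 0.00441 s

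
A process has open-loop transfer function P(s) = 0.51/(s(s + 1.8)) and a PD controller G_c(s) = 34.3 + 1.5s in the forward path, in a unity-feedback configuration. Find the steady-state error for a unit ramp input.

The loop has one pole at the origin (type 1). Velocity error constant K_v = lim_{s→0} s·G_c(s)P(s) = 34.3·0.51/1.8 = 9.718.
Steady-state error to a unit ramp: e_ss = 1/K_v = 0.103.

0.103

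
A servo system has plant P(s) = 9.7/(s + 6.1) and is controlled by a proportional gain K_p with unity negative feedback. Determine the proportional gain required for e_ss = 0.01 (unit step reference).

K_p = 62.3

Steady-state error for a unit step on this type-0 loop is 1/(1 + K_p·P(0)).
P(0) = 1.59. Require 1/(1 + K_p·1.59) = 0.01, so 1 + 1.59·K_p = 100.
K_p = (100 − 1)/1.59 = 62.3.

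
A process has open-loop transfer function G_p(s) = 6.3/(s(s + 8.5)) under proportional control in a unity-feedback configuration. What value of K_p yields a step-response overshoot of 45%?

From %OS = 100·exp(−πζ/√(1−ζ²)) = 45%, ζ = −ln(0.45)/√(π²+ln²(0.45)) = 0.2463.
Characteristic equation s² + 8.5s + 6.3K_p = 0 gives ζ = 8.5/(2√(6.3K_p)).
Setting ζ = 0.2463: √(6.3K_p) = 8.5/(2·0.2463) = 17.25, so K_p = 297.7/6.3 = 47.2.

K_p = 47.2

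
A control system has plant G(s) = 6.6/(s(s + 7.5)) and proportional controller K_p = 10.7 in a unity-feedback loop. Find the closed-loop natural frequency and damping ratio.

ω_n = 8.4 rad/s, ζ = 0.446

The closed-loop denominator is s(s+7.5) + 10.7·6.6 = s² + 7.5s + 70.62.
So ω_n² = 70.62 ⇒ ω_n = 8.404 rad/s, and ζ = 7.5/(2ω_n) = 0.446.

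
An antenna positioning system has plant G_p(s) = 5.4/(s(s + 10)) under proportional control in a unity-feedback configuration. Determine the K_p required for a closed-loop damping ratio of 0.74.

Closed-loop characteristic equation: s² + 10s + K_p·5.4 = 0.
So ω_n = √(5.4K_p) and 2ζω_n = 10, giving ζ = 10/(2√(5.4K_p)).
Setting ζ = 0.74: √(5.4K_p) = 10/(2·0.74) = 6.757, so K_p = 45.65/5.4 = 8.45.

K_p = 8.45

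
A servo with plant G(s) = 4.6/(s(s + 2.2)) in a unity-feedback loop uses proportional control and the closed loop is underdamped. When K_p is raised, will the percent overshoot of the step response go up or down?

Characteristic equation s² + 2.2s + K_p·4.6 = 0: raising K_p raises ω_n while 2ζω_n = 2.2 is fixed, so ζ falls and overshoot grows.

increase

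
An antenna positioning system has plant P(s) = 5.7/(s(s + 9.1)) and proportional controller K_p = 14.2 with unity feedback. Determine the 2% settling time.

T_s ≈ 0.879 s

From 1 + K_pP(s) = 0: s² + 9.1s + 80.94 = 0 ⇒ ω_n = 8.997, ζ = 0.5057.
2% settling time T_s ≈ 4/(ζω_n) = 4/4.55 = 0.879 s.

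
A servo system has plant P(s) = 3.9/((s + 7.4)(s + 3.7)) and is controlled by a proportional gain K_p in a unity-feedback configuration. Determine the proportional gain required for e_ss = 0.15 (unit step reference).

K_p = 39.8

For a type-0 loop with proportional control, e_ss = 1/(1 + K_p·P(0)).
P(0) = 0.1424. Require 1/(1 + K_p·0.1424) = 0.15, so 1 + 0.1424·K_p = 6.667.
K_p = (6.667 − 1)/0.1424 = 39.8.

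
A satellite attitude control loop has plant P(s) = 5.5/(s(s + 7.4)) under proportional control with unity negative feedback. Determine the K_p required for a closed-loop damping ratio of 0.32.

K_p = 24.3

Closed-loop characteristic equation: s² + 7.4s + K_p·5.5 = 0.
So ω_n = √(5.5K_p) and 2ζω_n = 7.4, giving ζ = 7.4/(2√(5.5K_p)).
Setting ζ = 0.32: √(5.5K_p) = 7.4/(2·0.32) = 11.56, so K_p = 133.7/5.5 = 24.3.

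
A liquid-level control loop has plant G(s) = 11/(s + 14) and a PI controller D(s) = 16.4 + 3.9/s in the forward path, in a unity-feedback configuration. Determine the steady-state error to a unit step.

0

The open loop D(s)G(s) has a pole at the origin (type 1), so the static position error constant is infinite and e_ss = 1/(1+∞) = 0.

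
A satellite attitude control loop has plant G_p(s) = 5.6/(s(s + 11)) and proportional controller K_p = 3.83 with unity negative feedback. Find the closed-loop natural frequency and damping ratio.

With unity feedback the closed-loop characteristic equation is s² + 11s + 3.83·5.6 = s² + 11s + 21.45 = 0.
Matching s² + 2ζω_n s + ω_n²: ω_n = √21.45 = 4.631 rad/s and 2ζω_n = 11, so ζ = 11/(2·4.631) = 1.19.

ω_n = 4.63 rad/s, ζ = 1.19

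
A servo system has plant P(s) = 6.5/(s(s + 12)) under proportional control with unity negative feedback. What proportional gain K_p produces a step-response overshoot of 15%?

From %OS = 100·exp(−πζ/√(1−ζ²)) = 15%, ζ = −ln(0.15)/√(π²+ln²(0.15)) = 0.5169.
Characteristic equation s² + 12s + 6.5K_p = 0 gives ζ = 12/(2√(6.5K_p)).
Setting ζ = 0.5169: √(6.5K_p) = 12/(2·0.5169) = 11.61, so K_p = 134.7/6.5 = 20.7.

K_p = 20.7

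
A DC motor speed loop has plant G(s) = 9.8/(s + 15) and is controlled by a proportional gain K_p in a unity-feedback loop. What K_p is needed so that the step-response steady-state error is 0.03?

Steady-state error for a unit step on this type-0 loop is 1/(1 + K_p·G(0)).
G(0) = 0.6533. Require 1/(1 + K_p·0.6533) = 0.03, so 1 + 0.6533·K_p = 33.33.
K_p = (33.33 − 1)/0.6533 = 49.5.

K_p = 49.5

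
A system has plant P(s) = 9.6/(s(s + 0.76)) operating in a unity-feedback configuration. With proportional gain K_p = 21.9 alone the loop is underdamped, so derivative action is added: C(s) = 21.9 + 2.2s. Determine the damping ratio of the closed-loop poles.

Forward path: (21.9 + 2.2s)·9.6/(s(s+0.76)). The closed-loop characteristic equation is s² + (0.76 + 9.6·2.2)s + 9.6·21.9 = 0.
That is s² + 21.88s + 210.2 = 0, so ω_n = 14.5 rad/s and ζ = 21.88/(2·14.5) = 0.7545.

ζ = 0.755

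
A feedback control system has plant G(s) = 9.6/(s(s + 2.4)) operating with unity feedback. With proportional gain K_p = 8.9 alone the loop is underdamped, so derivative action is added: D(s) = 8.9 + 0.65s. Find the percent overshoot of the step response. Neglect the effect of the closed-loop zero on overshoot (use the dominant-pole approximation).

19%

Forward path: (8.9 + 0.65s)·9.6/(s(s+2.4)). The closed-loop characteristic equation is s² + (2.4 + 9.6·0.65)s + 9.6·8.9 = 0.
That is s² + 8.64s + 85.44 = 0, so ω_n = 9.243 rad/s and ζ = 8.64/(2·9.243) = 0.4674.
%OS = 100·exp(−πζ/√(1−ζ²)) = 19%.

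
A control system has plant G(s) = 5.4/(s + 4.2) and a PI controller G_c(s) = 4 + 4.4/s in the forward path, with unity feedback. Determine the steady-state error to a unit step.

The open loop G_c(s)G(s) has a pole at the origin (type 1), so the static position error constant is infinite and e_ss = 1/(1+∞) = 0.

0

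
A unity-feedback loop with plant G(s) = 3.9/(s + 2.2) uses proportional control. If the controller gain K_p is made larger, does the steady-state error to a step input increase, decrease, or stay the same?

decrease

e_ss = 1/(1 + K_p·G(0)); a larger K_p raises the denominator, so e_ss decreases.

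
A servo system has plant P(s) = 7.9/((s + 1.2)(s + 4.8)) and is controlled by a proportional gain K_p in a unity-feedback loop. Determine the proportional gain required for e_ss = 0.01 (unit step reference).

K_p = 72.2

For a type-0 loop with proportional control, e_ss = 1/(1 + K_p·P(0)).
P(0) = 1.372. Require 1/(1 + K_p·1.372) = 0.01, so 1 + 1.372·K_p = 100.
K_p = (100 − 1)/1.372 = 72.2.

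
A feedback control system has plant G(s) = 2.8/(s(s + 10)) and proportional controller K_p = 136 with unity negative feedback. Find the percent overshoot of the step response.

43.5%

The closed-loop denominator s² + 10s + 380.8 gives ω_n = √380.8 = 19.51 and ζ = 10/(2ω_n) = 0.2562.
%OS = 100·exp(−πζ/√(1−ζ²)) = 100·exp(−π·0.2562/√0.9343) = 43.5%.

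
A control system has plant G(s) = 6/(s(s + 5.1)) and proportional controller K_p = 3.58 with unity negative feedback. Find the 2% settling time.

T_s ≈ 1.57 s

The closed-loop denominator s² + 5.1s + 21.48 gives ω_n = √21.48 = 4.635 and ζ = 5.1/(2ω_n) = 0.5502.
2% settling time T_s ≈ 4/(ζω_n) = 4/2.55 = 1.57 s.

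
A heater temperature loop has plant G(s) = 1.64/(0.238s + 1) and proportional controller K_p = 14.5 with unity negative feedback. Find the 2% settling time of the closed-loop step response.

Closed loop: T(s) = K_p·G/(1+K_p·G) = 23.78/(0.238s + 1 + 23.78), with pole at s = −(1 + 23.78)/0.238 = −104.1.
τ = 1/104.1 = 0.009605 s, so 2% settling time ≈ 4τ = 0.0384 s.

T_s ≈ 0.0384 s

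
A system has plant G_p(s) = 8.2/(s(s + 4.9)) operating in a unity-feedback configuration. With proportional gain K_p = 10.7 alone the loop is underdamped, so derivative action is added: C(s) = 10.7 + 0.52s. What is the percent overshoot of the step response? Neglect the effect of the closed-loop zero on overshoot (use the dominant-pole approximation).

17.2%

Forward path: (10.7 + 0.52s)·8.2/(s(s+4.9)). The closed-loop characteristic equation is s² + (4.9 + 8.2·0.52)s + 8.2·10.7 = 0.
That is s² + 9.164s + 87.74 = 0, so ω_n = 9.367 rad/s and ζ = 9.164/(2·9.367) = 0.4892.
%OS = 100·exp(−πζ/√(1−ζ²)) = 17.2%.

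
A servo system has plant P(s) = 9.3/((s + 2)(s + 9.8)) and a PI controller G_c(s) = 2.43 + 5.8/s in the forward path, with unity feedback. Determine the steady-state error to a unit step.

The open loop G_c(s)P(s) has a pole at the origin (type 1), so the static position error constant is infinite and e_ss = 1/(1+∞) = 0.

0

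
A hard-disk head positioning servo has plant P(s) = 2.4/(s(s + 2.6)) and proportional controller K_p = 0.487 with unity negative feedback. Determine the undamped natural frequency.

With unity feedback the closed-loop characteristic equation is s² + 2.6s + 0.487·2.4 = s² + 2.6s + 1.169 = 0.
So ω_n² = 1.169 ⇒ ω_n = 1.081 rad/s, and ζ = 2.6/(2ω_n) = 1.2.

ω_n = 1.08 rad/s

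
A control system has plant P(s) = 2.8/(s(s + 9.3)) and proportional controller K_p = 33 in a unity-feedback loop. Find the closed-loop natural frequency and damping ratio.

1 + K_p·P(s) = 0 gives s² + 9.3s + 92.4 = 0.
Matching s² + 2ζω_n s + ω_n²: ω_n = √92.4 = 9.612 rad/s and 2ζω_n = 9.3, so ζ = 9.3/(2·9.612) = 0.484.

ω_n = 9.61 rad/s, ζ = 0.484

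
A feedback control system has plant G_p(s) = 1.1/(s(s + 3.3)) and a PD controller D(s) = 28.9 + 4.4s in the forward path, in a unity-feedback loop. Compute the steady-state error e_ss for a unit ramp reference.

The loop has one pole at the origin (type 1). Velocity error constant K_v = lim_{s→0} s·D(s)G_p(s) = 28.9·1.1/3.3 = 9.633.
Steady-state error to a unit ramp: e_ss = 1/K_v = 0.104.

0.104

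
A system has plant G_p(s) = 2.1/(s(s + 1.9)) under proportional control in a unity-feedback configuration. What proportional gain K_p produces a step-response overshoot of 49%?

K_p = 8.77

From %OS = 100·exp(−πζ/√(1−ζ²)) = 49%, ζ = −ln(0.49)/√(π²+ln²(0.49)) = 0.2214.
Characteristic equation s² + 1.9s + 2.1K_p = 0 gives ζ = 1.9/(2√(2.1K_p)).
Setting ζ = 0.2214: √(2.1K_p) = 1.9/(2·0.2214) = 4.29, so K_p = 18.41/2.1 = 8.77.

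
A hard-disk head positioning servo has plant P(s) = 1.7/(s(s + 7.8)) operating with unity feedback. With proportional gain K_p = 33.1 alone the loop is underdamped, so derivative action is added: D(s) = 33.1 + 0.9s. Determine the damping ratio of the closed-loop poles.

Forward path: (33.1 + 0.9s)·1.7/(s(s+7.8)). The closed-loop characteristic equation is s² + (7.8 + 1.7·0.9)s + 1.7·33.1 = 0.
That is s² + 9.33s + 56.27 = 0, so ω_n = 7.501 rad/s and ζ = 9.33/(2·7.501) = 0.6219.

ζ = 0.622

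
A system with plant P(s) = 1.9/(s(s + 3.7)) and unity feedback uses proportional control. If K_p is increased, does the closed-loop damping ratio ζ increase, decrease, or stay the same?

ζ = 3.7/(2√(1.9K_p)); increasing K_p raises the denominator, so ζ falls.

decrease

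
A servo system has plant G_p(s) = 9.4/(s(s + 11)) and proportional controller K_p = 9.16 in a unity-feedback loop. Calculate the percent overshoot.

9.91%

The closed-loop denominator s² + 11s + 86.1 gives ω_n = √86.1 = 9.279 and ζ = 11/(2ω_n) = 0.5927.
%OS = 100·exp(−πζ/√(1−ζ²)) = 100·exp(−π·0.5927/√0.6487) = 9.91%.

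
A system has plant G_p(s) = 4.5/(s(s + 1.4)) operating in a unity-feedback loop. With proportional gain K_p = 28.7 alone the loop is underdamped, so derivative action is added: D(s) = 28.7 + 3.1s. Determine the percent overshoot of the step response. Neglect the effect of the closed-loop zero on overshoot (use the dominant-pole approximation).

5.63%

Forward path: (28.7 + 3.1s)·4.5/(s(s+1.4)). The closed-loop characteristic equation is s² + (1.4 + 4.5·3.1)s + 4.5·28.7 = 0.
That is s² + 15.35s + 129.2 = 0, so ω_n = 11.36 rad/s and ζ = 15.35/(2·11.36) = 0.6754.
%OS = 100·exp(−πζ/√(1−ζ²)) = 5.63%.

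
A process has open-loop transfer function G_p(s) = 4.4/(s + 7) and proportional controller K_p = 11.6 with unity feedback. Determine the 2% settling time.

Closed-loop transfer function: T(s) = K_p·G_p(s)/(1 + K_p·G_p(s)) = 51.04/(s + 7 + 51.04) = 51.04/(s + 58.04).
Time constant τ = 1/58.04 = 0.01723 s, so the 2% settling time is about 4τ = 0.0689 s.

T_s ≈ 0.0689 s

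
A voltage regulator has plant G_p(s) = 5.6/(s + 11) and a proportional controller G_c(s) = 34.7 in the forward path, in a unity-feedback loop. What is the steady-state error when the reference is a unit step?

The loop is type 0. Static position error constant K_pos = G_c(0)·G_p(0) = 34.7·0.5091 = 17.67.
Steady-state error to a unit step: e_ss = 1/(1+K_pos) = 1/18.67 = 0.0536.

0.0536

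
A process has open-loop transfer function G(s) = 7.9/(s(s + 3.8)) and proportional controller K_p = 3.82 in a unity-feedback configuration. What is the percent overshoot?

31.4%

The closed-loop denominator s² + 3.8s + 30.18 gives ω_n = √30.18 = 5.493 and ζ = 3.8/(2ω_n) = 0.3459.
%OS = 100·exp(−πζ/√(1−ζ²)) = 100·exp(−π·0.3459/√0.8804) = 31.4%.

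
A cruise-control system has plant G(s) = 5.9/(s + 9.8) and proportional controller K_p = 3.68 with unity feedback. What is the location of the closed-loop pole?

Closed-loop transfer function: T(s) = K_p·G(s)/(1 + K_p·G(s)) = 21.71/(s + 9.8 + 21.71) = 21.71/(s + 31.51).
The closed-loop pole is at s = −31.51.

s = -31.51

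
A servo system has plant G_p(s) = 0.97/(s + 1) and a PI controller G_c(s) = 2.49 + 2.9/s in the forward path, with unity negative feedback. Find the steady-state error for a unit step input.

The open loop G_c(s)G_p(s) has a pole at the origin (type 1), so the static position error constant is infinite and e_ss = 1/(1+∞) = 0.

0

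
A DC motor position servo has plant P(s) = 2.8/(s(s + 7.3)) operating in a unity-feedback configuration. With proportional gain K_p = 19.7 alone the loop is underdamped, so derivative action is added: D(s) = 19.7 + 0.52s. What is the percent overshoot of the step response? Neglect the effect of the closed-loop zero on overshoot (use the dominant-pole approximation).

Forward path: (19.7 + 0.52s)·2.8/(s(s+7.3)). The closed-loop characteristic equation is s² + (7.3 + 2.8·0.52)s + 2.8·19.7 = 0.
That is s² + 8.756s + 55.16 = 0, so ω_n = 7.427 rad/s and ζ = 8.756/(2·7.427) = 0.5895.
%OS = 100·exp(−πζ/√(1−ζ²)) = 10.1%.

10.1%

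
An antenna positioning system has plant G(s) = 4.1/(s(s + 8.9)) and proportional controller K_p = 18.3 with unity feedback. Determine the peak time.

T_p = 0.423 s

The closed-loop denominator s² + 8.9s + 75.03 gives ω_n = √75.03 = 8.662 and ζ = 8.9/(2ω_n) = 0.5137.
Damped frequency ω_d = ω_n√(1−ζ²) = 7.432 rad/s, so peak time T_p = π/ω_d = 0.423 s.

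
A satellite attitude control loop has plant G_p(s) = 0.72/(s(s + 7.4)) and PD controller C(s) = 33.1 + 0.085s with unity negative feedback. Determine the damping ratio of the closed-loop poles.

Forward path: (33.1 + 0.085s)·0.72/(s(s+7.4)). The closed-loop characteristic equation is s² + (7.4 + 0.72·0.085)s + 0.72·33.1 = 0.
That is s² + 7.461s + 23.83 = 0, so ω_n = 4.882 rad/s and ζ = 7.461/(2·4.882) = 0.7642.

ζ = 0.764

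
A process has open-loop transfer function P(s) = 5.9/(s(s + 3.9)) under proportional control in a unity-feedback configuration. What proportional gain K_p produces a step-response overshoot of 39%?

K_p = 7.82

From %OS = 100·exp(−πζ/√(1−ζ²)) = 39%, ζ = −ln(0.39)/√(π²+ln²(0.39)) = 0.2871.
Characteristic equation s² + 3.9s + 5.9K_p = 0 gives ζ = 3.9/(2√(5.9K_p)).
Setting ζ = 0.2871: √(5.9K_p) = 3.9/(2·0.2871) = 6.792, so K_p = 46.13/5.9 = 7.82.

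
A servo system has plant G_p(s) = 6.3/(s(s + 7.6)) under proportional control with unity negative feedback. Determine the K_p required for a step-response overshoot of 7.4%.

K_p = 5.63

From %OS = 100·exp(−πζ/√(1−ζ²)) = 7.4%, ζ = −ln(0.074)/√(π²+ln²(0.074)) = 0.6381.
Characteristic equation s² + 7.6s + 6.3K_p = 0 gives ζ = 7.6/(2√(6.3K_p)).
Setting ζ = 0.6381: √(6.3K_p) = 7.6/(2·0.6381) = 5.955, so K_p = 35.46/6.3 = 5.63.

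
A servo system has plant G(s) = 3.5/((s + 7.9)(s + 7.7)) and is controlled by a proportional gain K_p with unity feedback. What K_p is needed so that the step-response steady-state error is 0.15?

Steady-state error for a unit step on this type-0 loop is 1/(1 + K_p·G(0)).
G(0) = 0.05754. Require 1/(1 + K_p·0.05754) = 0.15, so 1 + 0.05754·K_p = 6.667.
K_p = (6.667 − 1)/0.05754 = 98.5.

K_p = 98.5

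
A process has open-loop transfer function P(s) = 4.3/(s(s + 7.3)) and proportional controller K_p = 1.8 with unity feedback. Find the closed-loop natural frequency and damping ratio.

With unity feedback the closed-loop characteristic equation is s² + 7.3s + 1.8·4.3 = s² + 7.3s + 7.74 = 0.
So ω_n² = 7.74 ⇒ ω_n = 2.782 rad/s, and ζ = 7.3/(2ω_n) = 1.31.

ω_n = 2.78 rad/s, ζ = 1.31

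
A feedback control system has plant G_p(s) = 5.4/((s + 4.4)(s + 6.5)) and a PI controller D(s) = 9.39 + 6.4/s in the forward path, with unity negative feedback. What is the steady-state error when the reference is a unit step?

0

The open loop D(s)G_p(s) has a pole at the origin (type 1), so the static position error constant is infinite and e_ss = 1/(1+∞) = 0.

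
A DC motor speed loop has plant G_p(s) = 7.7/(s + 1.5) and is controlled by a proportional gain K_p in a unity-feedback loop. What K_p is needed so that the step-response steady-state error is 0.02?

K_p = 9.55

Steady-state error for a unit step on this type-0 loop is 1/(1 + K_p·G_p(0)).
G_p(0) = 5.133. Require 1/(1 + K_p·5.133) = 0.02, so 1 + 5.133·K_p = 50.
K_p = (50 − 1)/5.133 = 9.55.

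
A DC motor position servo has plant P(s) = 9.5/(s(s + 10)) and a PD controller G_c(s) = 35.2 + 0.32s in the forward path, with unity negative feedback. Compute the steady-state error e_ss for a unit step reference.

The open loop G_c(s)P(s) has a pole at the origin (type 1), so the static position error constant is infinite and e_ss = 1/(1+∞) = 0.

0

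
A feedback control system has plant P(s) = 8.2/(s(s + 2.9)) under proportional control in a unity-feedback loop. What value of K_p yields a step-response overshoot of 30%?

From %OS = 100·exp(−πζ/√(1−ζ²)) = 30%, ζ = −ln(0.3)/√(π²+ln²(0.3)) = 0.3579.
Characteristic equation s² + 2.9s + 8.2K_p = 0 gives ζ = 2.9/(2√(8.2K_p)).
Setting ζ = 0.3579: √(8.2K_p) = 2.9/(2·0.3579) = 4.052, so K_p = 16.42/8.2 = 2.

K_p = 2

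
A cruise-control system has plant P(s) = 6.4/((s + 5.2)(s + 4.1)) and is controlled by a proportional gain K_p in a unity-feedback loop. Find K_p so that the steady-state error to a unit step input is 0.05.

K_p = 63.3

Steady-state error for a unit step on this type-0 loop is 1/(1 + K_p·P(0)).
P(0) = 0.3002. Require 1/(1 + K_p·0.3002) = 0.05, so 1 + 0.3002·K_p = 20.
K_p = (20 − 1)/0.3002 = 63.3.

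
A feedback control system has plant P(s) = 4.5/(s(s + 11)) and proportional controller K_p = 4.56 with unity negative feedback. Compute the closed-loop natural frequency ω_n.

ω_n = 4.53 rad/s

The closed-loop denominator is s(s+11) + 4.56·4.5 = s² + 11s + 20.52.
Matching s² + 2ζω_n s + ω_n²: ω_n = √20.52 = 4.53 rad/s and 2ζω_n = 11, so ζ = 11/(2·4.53) = 1.21.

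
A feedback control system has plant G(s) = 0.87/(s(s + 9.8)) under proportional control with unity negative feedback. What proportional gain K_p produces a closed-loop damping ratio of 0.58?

Closed-loop characteristic equation: s² + 9.8s + K_p·0.87 = 0.
So ω_n = √(0.87K_p) and 2ζω_n = 9.8, giving ζ = 9.8/(2√(0.87K_p)).
Setting ζ = 0.58: √(0.87K_p) = 9.8/(2·0.58) = 8.448, so K_p = 71.37/0.87 = 82.

K_p = 82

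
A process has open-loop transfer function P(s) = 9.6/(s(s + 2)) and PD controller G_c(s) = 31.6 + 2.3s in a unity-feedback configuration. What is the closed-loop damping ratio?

Forward path: (31.6 + 2.3s)·9.6/(s(s+2)). The closed-loop characteristic equation is s² + (2 + 9.6·2.3)s + 9.6·31.6 = 0.
That is s² + 24.08s + 303.4 = 0, so ω_n = 17.42 rad/s and ζ = 24.08/(2·17.42) = 0.6913.

ζ = 0.691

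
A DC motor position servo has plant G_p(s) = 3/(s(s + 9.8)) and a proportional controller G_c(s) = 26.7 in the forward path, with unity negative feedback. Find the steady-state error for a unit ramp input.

0.122

The loop has one pole at the origin (type 1). Velocity error constant K_v = lim_{s→0} s·G_c(s)G_p(s) = 26.7·3/9.8 = 8.173.
Steady-state error to a unit ramp: e_ss = 1/K_v = 0.122.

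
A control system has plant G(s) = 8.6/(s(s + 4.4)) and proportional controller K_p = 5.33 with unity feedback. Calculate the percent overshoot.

From 1 + K_pG(s) = 0: s² + 4.4s + 45.84 = 0 ⇒ ω_n = 6.77, ζ = 0.3249.
%OS = 100·exp(−πζ/√(1−ζ²)) = 100·exp(−π·0.3249/√0.8944) = 34%.

34%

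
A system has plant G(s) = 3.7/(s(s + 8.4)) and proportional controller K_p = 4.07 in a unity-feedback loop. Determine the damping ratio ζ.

1 + K_p·G(s) = 0 gives s² + 8.4s + 15.06 = 0.
Matching s² + 2ζω_n s + ω_n²: ω_n = √15.06 = 3.881 rad/s and 2ζω_n = 8.4, so ζ = 8.4/(2·3.881) = 1.08.

ζ = 1.08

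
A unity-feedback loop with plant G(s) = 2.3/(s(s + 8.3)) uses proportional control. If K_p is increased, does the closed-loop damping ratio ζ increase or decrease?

ζ = 8.3/(2√(2.3K_p)); increasing K_p raises the denominator, so ζ falls.

decrease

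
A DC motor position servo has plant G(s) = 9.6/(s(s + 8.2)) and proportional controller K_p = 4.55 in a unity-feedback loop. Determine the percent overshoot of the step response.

8.33%

From 1 + K_pG(s) = 0: s² + 8.2s + 43.68 = 0 ⇒ ω_n = 6.609, ζ = 0.6204.
%OS = 100·exp(−πζ/√(1−ζ²)) = 100·exp(−π·0.6204/√0.6152) = 8.33%.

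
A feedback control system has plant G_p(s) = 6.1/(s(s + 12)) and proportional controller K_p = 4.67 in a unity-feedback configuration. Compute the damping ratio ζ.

ζ = 1.12

The closed-loop denominator is s(s+12) + 4.67·6.1 = s² + 12s + 28.49.
So ω_n² = 28.49 ⇒ ω_n = 5.337 rad/s, and ζ = 12/(2ω_n) = 1.12.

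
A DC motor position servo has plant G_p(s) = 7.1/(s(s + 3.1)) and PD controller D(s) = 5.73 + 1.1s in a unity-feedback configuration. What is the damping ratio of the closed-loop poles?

ζ = 0.855

Forward path: (5.73 + 1.1s)·7.1/(s(s+3.1)). The closed-loop characteristic equation is s² + (3.1 + 7.1·1.1)s + 7.1·5.73 = 0.
That is s² + 10.91s + 40.68 = 0, so ω_n = 6.378 rad/s and ζ = 10.91/(2·6.378) = 0.8552.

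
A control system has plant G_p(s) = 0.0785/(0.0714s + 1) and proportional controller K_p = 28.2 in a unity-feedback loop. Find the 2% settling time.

T_s ≈ 0.0889 s

Closed loop: T(s) = K_p·G_p/(1+K_p·G_p) = 2.214/(0.0714s + 1 + 2.214), with pole at s = −(1 + 2.214)/0.0714 = −45.01.
τ = 1/45.01 = 0.02222 s, so 2% settling time ≈ 4τ = 0.0889 s.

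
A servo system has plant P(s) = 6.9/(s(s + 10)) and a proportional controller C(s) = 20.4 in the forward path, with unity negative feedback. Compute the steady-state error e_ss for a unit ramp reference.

The loop has one pole at the origin (type 1). Velocity error constant K_v = lim_{s→0} s·C(s)P(s) = 20.4·6.9/10 = 14.08.
Steady-state error to a unit ramp: e_ss = 1/K_v = 0.071.

0.071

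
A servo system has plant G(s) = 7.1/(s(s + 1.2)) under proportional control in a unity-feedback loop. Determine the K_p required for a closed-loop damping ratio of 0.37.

Closed-loop characteristic equation: s² + 1.2s + K_p·7.1 = 0.
So ω_n = √(7.1K_p) and 2ζω_n = 1.2, giving ζ = 1.2/(2√(7.1K_p)).
Setting ζ = 0.37: √(7.1K_p) = 1.2/(2·0.37) = 1.622, so K_p = 2.63/7.1 = 0.37.

K_p = 0.37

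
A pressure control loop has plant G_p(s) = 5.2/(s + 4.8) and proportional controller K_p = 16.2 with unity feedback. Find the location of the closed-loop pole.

s = -89.04

Closed-loop transfer function: T(s) = K_p·G_p(s)/(1 + K_p·G_p(s)) = 84.24/(s + 4.8 + 84.24) = 84.24/(s + 89.04).
The closed-loop pole is at s = −89.04.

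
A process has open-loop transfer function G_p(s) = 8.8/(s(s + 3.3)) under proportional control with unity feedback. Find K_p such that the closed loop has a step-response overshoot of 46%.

K_p = 5.37

From %OS = 100·exp(−πζ/√(1−ζ²)) = 46%, ζ = −ln(0.46)/√(π²+ln²(0.46)) = 0.24.
Characteristic equation s² + 3.3s + 8.8K_p = 0 gives ζ = 3.3/(2√(8.8K_p)).
Setting ζ = 0.24: √(8.8K_p) = 3.3/(2·0.24) = 6.876, so K_p = 47.28/8.8 = 5.37.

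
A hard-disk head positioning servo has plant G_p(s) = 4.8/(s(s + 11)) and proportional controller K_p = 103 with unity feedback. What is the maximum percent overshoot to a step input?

Closed-loop characteristic equation: s² + 11s + 494.4 = 0, so ω_n = 22.24 rad/s and ζ = 11/(2·22.24) = 0.2474.
%OS = 100·exp(−πζ/√(1−ζ²)) = 100·exp(−π·0.2474/√0.9388) = 44.8%.

44.8%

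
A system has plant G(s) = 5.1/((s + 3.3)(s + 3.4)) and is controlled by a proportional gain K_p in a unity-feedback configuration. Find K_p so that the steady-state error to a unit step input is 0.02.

Steady-state error for a unit step on this type-0 loop is 1/(1 + K_p·G(0)).
G(0) = 0.4545. Require 1/(1 + K_p·0.4545) = 0.02, so 1 + 0.4545·K_p = 50.
K_p = (50 − 1)/0.4545 = 108.

K_p = 108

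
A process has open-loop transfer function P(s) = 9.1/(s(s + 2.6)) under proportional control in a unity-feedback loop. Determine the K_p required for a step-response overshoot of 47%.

K_p = 3.4

From %OS = 100·exp(−πζ/√(1−ζ²)) = 47%, ζ = −ln(0.47)/√(π²+ln²(0.47)) = 0.2337.
Characteristic equation s² + 2.6s + 9.1K_p = 0 gives ζ = 2.6/(2√(9.1K_p)).
Setting ζ = 0.2337: √(9.1K_p) = 2.6/(2·0.2337) = 5.563, so K_p = 30.95/9.1 = 3.4.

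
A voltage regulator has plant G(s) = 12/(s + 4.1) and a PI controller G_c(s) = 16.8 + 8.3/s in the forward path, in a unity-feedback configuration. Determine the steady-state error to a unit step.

0

The open loop G_c(s)G(s) has a pole at the origin (type 1), so the static position error constant is infinite and e_ss = 1/(1+∞) = 0.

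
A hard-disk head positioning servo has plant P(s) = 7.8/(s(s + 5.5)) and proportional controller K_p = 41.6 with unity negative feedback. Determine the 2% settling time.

From 1 + K_pP(s) = 0: s² + 5.5s + 324.5 = 0 ⇒ ω_n = 18.01, ζ = 0.1527.
2% settling time T_s ≈ 4/(ζω_n) = 4/2.75 = 1.45 s.

T_s ≈ 1.45 s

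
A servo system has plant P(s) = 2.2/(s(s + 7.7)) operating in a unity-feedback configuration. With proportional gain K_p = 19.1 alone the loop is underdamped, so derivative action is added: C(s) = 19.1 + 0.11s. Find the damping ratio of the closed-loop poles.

Forward path: (19.1 + 0.11s)·2.2/(s(s+7.7)). The closed-loop characteristic equation is s² + (7.7 + 2.2·0.11)s + 2.2·19.1 = 0.
That is s² + 7.942s + 42.02 = 0, so ω_n = 6.482 rad/s and ζ = 7.942/(2·6.482) = 0.6126.

ζ = 0.613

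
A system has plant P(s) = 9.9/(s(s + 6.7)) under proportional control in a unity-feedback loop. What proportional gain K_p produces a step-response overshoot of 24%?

From %OS = 100·exp(−πζ/√(1−ζ²)) = 24%, ζ = −ln(0.24)/√(π²+ln²(0.24)) = 0.4136.
Characteristic equation s² + 6.7s + 9.9K_p = 0 gives ζ = 6.7/(2√(9.9K_p)).
Setting ζ = 0.4136: √(9.9K_p) = 6.7/(2·0.4136) = 8.1, so K_p = 65.61/9.9 = 6.63.

K_p = 6.63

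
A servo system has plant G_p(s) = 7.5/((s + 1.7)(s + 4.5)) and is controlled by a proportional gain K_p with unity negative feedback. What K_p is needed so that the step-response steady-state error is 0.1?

K_p = 9.18

The loop is type 0, so e_ss(step) = 1/(1 + K_pos) with K_pos = K_p·G_p(0).
G_p(0) = 0.9804. Require 1/(1 + K_p·0.9804) = 0.1, so 1 + 0.9804·K_p = 10.
K_p = (10 − 1)/0.9804 = 9.18.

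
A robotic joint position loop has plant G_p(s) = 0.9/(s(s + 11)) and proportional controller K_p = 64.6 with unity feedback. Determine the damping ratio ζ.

ζ = 0.721

The closed-loop denominator is s(s+11) + 64.6·0.9 = s² + 11s + 58.14.
Matching s² + 2ζω_n s + ω_n²: ω_n = √58.14 = 7.625 rad/s and 2ζω_n = 11, so ζ = 11/(2·7.625) = 0.721.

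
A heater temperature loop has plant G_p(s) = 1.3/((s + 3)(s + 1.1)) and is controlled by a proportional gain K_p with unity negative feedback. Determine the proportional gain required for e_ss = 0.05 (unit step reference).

Steady-state error for a unit step on this type-0 loop is 1/(1 + K_p·G_p(0)).
G_p(0) = 0.3939. Require 1/(1 + K_p·0.3939) = 0.05, so 1 + 0.3939·K_p = 20.
K_p = (20 − 1)/0.3939 = 48.2.

K_p = 48.2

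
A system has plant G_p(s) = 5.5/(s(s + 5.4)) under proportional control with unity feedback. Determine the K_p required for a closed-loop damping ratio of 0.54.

K_p = 4.55

Closed-loop characteristic equation: s² + 5.4s + K_p·5.5 = 0.
So ω_n = √(5.5K_p) and 2ζω_n = 5.4, giving ζ = 5.4/(2√(5.5K_p)).
Setting ζ = 0.54: √(5.5K_p) = 5.4/(2·0.54) = 5, so K_p = 25/5.5 = 4.55.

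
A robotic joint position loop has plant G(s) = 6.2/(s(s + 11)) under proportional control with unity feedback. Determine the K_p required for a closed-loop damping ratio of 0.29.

Closed-loop characteristic equation: s² + 11s + K_p·6.2 = 0.
So ω_n = √(6.2K_p) and 2ζω_n = 11, giving ζ = 11/(2√(6.2K_p)).
Setting ζ = 0.29: √(6.2K_p) = 11/(2·0.29) = 18.97, so K_p = 359.7/6.2 = 58.

K_p = 58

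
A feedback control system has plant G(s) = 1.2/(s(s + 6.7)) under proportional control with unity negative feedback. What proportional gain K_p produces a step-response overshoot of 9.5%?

From %OS = 100·exp(−πζ/√(1−ζ²)) = 9.5%, ζ = −ln(0.095)/√(π²+ln²(0.095)) = 0.5996.
Characteristic equation s² + 6.7s + 1.2K_p = 0 gives ζ = 6.7/(2√(1.2K_p)).
Setting ζ = 0.5996: √(1.2K_p) = 6.7/(2·0.5996) = 5.587, so K_p = 31.21/1.2 = 26.

K_p = 26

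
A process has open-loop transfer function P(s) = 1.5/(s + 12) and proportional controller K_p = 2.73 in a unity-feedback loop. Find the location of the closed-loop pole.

Closed-loop transfer function: T(s) = K_p·P(s)/(1 + K_p·P(s)) = 4.095/(s + 12 + 4.095) = 4.095/(s + 16.09).
The closed-loop pole is at s = −16.09.

s = -16.09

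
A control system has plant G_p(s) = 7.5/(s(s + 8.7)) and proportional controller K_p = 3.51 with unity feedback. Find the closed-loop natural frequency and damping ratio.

With unity feedback the closed-loop characteristic equation is s² + 8.7s + 3.51·7.5 = s² + 8.7s + 26.32 = 0.
So ω_n² = 26.32 ⇒ ω_n = 5.131 rad/s, and ζ = 8.7/(2ω_n) = 0.848.

ω_n = 5.13 rad/s, ζ = 0.848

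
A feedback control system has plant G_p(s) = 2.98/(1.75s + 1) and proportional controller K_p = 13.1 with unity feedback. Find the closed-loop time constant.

Closed loop: T(s) = K_p·G_p/(1+K_p·G_p) = 39.04/(1.75s + 1 + 39.04), with pole at s = −(1 + 39.04)/1.75 = −22.88.
Closed-loop time constant τ = 1/22.88 = 0.0437 s.

τ = 0.0437 s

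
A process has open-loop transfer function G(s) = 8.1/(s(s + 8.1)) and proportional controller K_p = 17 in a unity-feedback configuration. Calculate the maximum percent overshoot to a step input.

From 1 + K_pG(s) = 0: s² + 8.1s + 137.7 = 0 ⇒ ω_n = 11.73, ζ = 0.3451.
%OS = 100·exp(−πζ/√(1−ζ²)) = 100·exp(−π·0.3451/√0.8809) = 31.5%.

31.5%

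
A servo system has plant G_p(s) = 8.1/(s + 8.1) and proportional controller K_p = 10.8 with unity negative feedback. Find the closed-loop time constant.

τ = 0.0105 s

Closed-loop transfer function: T(s) = K_p·G_p(s)/(1 + K_p·G_p(s)) = 87.48/(s + 8.1 + 87.48) = 87.48/(s + 95.58).
Time constant τ = 1/95.58 = 0.0105 s.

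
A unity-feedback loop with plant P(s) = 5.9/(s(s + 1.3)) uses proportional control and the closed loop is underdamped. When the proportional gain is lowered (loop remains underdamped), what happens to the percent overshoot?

ζ = 1.3/(2√(5.9K_p)) rises as K_p falls; higher damping means less overshoot.

decrease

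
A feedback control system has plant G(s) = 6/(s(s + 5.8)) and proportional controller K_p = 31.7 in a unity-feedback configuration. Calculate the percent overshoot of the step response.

50.9%

Closed-loop characteristic equation: s² + 5.8s + 190.2 = 0, so ω_n = 13.79 rad/s and ζ = 5.8/(2·13.79) = 0.2103.
%OS = 100·exp(−πζ/√(1−ζ²)) = 100·exp(−π·0.2103/√0.9558) = 50.9%.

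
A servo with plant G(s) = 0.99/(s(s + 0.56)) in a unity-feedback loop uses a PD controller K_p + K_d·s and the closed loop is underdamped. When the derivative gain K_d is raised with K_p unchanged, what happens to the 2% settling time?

Characteristic equation s² + (0.56 + 0.99K_d)s + 0.99K_p = 0: raising K_d increases ζω_n = (0.56+0.99K_d)/2 while the loop stays underdamped, so T_s ≈ 4/(ζω_n) decreases.

decrease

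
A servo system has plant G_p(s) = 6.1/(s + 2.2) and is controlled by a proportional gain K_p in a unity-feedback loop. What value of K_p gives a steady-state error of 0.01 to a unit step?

For a type-0 loop with proportional control, e_ss = 1/(1 + K_p·G_p(0)).
G_p(0) = 2.773. Require 1/(1 + K_p·2.773) = 0.01, so 1 + 2.773·K_p = 100.
K_p = (100 − 1)/2.773 = 35.7.

K_p = 35.7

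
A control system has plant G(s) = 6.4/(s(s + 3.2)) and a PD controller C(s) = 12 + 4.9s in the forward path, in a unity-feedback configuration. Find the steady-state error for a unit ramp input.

The loop has one pole at the origin (type 1). Velocity error constant K_v = lim_{s→0} s·C(s)G(s) = 12·6.4/3.2 = 24.
Steady-state error to a unit ramp: e_ss = 1/K_v = 0.0417.

0.0417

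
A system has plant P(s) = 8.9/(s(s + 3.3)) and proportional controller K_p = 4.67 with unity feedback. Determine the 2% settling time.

From 1 + K_pP(s) = 0: s² + 3.3s + 41.56 = 0 ⇒ ω_n = 6.447, ζ = 0.2559.
2% settling time T_s ≈ 4/(ζω_n) = 4/1.65 = 2.42 s.

T_s ≈ 2.42 s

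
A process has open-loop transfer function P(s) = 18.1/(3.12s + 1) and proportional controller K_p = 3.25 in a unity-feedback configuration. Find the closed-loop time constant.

τ = 0.0522 s

Closed loop: T(s) = K_p·P/(1+K_p·P) = 58.83/(3.12s + 1 + 58.83), with pole at s = −(1 + 58.83)/3.12 = −19.17.
Closed-loop time constant τ = 1/19.17 = 0.0522 s.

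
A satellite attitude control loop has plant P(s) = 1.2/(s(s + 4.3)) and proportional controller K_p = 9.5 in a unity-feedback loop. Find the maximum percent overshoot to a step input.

The closed-loop denominator s² + 4.3s + 11.4 gives ω_n = √11.4 = 3.376 and ζ = 4.3/(2ω_n) = 0.6368.
%OS = 100·exp(−πζ/√(1−ζ²)) = 100·exp(−π·0.6368/√0.5945) = 7.47%.

7.47%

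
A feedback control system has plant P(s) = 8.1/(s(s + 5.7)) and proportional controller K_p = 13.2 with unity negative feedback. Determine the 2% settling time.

T_s ≈ 1.4 s

The closed-loop denominator s² + 5.7s + 106.9 gives ω_n = √106.9 = 10.34 and ζ = 5.7/(2ω_n) = 0.2756.
2% settling time T_s ≈ 4/(ζω_n) = 4/2.85 = 1.4 s.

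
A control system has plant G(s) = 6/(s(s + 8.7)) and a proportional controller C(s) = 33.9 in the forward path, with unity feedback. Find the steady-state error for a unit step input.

The open loop C(s)G(s) has a pole at the origin (type 1), so the static position error constant is infinite and e_ss = 1/(1+∞) = 0.

0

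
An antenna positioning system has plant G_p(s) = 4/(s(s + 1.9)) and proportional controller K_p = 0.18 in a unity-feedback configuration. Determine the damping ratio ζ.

ζ = 1.12

With unity feedback the closed-loop characteristic equation is s² + 1.9s + 0.18·4 = s² + 1.9s + 0.72 = 0.
Matching s² + 2ζω_n s + ω_n²: ω_n = √0.72 = 0.8485 rad/s and 2ζω_n = 1.9, so ζ = 1.9/(2·0.8485) = 1.12.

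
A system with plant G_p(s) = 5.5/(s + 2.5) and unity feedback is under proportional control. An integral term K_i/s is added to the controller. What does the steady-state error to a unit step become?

0

Adding integral action puts a pole at s = 0 in the forward path, raising the system type to 1; a type-1 loop has zero steady-state error to a step.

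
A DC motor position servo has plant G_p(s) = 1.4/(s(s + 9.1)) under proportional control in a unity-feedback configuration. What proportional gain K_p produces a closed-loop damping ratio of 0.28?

Closed-loop characteristic equation: s² + 9.1s + K_p·1.4 = 0.
So ω_n = √(1.4K_p) and 2ζω_n = 9.1, giving ζ = 9.1/(2√(1.4K_p)).
Setting ζ = 0.28: √(1.4K_p) = 9.1/(2·0.28) = 16.25, so K_p = 264.1/1.4 = 189.

K_p = 189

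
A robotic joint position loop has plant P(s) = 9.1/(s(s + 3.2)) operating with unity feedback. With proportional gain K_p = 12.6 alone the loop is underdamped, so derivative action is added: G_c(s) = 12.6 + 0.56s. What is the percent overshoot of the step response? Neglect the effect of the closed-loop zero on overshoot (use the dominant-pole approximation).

26.7%

Forward path: (12.6 + 0.56s)·9.1/(s(s+3.2)). The closed-loop characteristic equation is s² + (3.2 + 9.1·0.56)s + 9.1·12.6 = 0.
That is s² + 8.296s + 114.7 = 0, so ω_n = 10.71 rad/s and ζ = 8.296/(2·10.71) = 0.3874.
%OS = 100·exp(−πζ/√(1−ζ²)) = 26.7%.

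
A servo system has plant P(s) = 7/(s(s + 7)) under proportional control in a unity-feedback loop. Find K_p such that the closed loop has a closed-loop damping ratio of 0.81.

Closed-loop characteristic equation: s² + 7s + K_p·7 = 0.
So ω_n = √(7K_p) and 2ζω_n = 7, giving ζ = 7/(2√(7K_p)).
Setting ζ = 0.81: √(7K_p) = 7/(2·0.81) = 4.321, so K_p = 18.67/7 = 2.67.

K_p = 2.67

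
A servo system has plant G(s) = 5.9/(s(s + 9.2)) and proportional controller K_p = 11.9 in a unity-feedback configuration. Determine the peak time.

T_p = 0.449 s

The closed-loop denominator s² + 9.2s + 70.21 gives ω_n = √70.21 = 8.379 and ζ = 9.2/(2ω_n) = 0.549.
Damped frequency ω_d = ω_n√(1−ζ²) = 7.004 rad/s, so peak time T_p = π/ω_d = 0.449 s.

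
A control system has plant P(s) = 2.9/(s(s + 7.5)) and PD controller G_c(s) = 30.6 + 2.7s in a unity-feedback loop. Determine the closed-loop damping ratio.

Forward path: (30.6 + 2.7s)·2.9/(s(s+7.5)). The closed-loop characteristic equation is s² + (7.5 + 2.9·2.7)s + 2.9·30.6 = 0.
That is s² + 15.33s + 88.74 = 0, so ω_n = 9.42 rad/s and ζ = 15.33/(2·9.42) = 0.8137.

ζ = 0.814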